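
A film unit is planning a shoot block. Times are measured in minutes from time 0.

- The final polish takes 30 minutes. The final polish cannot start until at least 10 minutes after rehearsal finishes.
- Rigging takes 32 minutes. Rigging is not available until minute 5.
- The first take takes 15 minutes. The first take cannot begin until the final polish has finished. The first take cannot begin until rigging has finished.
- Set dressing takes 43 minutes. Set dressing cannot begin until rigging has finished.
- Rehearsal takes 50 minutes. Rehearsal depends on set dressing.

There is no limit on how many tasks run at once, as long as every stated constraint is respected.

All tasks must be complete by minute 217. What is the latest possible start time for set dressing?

69

The first take has no dependents, so it just needs to finish by minute 217. Starting by 217 − 15 = minute 202 achieves that.
Since the first take (must start by minute 202) depends on it, the final polish must finish by minute 202. Backing off its 30-minute duration gives a latest start of minute 172.
Rehearsal feeds into the final polish (must start by minute 172, minus 10-minute gap → minute 162); so rehearsal must finish by minute 162 and therefore start by minute 112.
Set dressing feeds into rehearsal (must start by minute 112); so set dressing must finish by minute 112 and therefore start by minute 69.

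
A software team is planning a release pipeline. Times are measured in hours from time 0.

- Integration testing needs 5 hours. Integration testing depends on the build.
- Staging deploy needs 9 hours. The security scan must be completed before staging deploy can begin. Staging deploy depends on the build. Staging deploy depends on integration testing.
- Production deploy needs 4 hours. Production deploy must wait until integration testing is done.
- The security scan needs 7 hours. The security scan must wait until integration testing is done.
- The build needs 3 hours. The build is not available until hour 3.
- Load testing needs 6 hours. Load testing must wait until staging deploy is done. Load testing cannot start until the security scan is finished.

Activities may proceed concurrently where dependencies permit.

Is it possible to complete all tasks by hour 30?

No

The build cannot begin until its own release at hour 3. It runs from hour 3 to 3 + 3 = hour 6.
After the build (finishes hour 6), integration testing can start at hour 6 and finishes at hour 11.
Production deploy waits on integration testing (finishes hour 11), so it starts at hour 11 and finishes at 11 + 4 = hour 15.
The security scan waits on integration testing (finishes hour 11), so it starts at hour 11 and finishes at 11 + 7 = hour 18.
For staging deploy: the security scan (finishes hour 18); the build (finishes hour 6); integration testing (finishes hour 11). Taking the maximum gives a start of hour 18, and it finishes at 18 + 9 = hour 27.
Load testing has to wait for staging deploy (finishes hour 27); the security scan (finishes hour 18). The latest of these is hour 27, so load testing runs hour 27 to 27 + 6 = hour 33.
The earliest everything can be done is hour 33, which is after the deadline of 30, so it is not possible.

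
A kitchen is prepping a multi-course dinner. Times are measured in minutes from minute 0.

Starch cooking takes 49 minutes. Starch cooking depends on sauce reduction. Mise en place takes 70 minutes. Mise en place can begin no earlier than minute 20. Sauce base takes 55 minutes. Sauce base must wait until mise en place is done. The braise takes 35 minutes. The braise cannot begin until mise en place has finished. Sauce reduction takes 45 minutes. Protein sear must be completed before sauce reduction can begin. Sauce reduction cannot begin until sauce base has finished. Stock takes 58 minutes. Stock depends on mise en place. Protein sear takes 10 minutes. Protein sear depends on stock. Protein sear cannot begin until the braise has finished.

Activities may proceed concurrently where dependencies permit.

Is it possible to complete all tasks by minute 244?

Mise en place cannot begin until its own release at minute 20. It runs from minute 20 to 20 + 70 = minute 90.
The braise cannot begin until mise en place (finishes minute 90). It runs from minute 90 to 90 + 35 = minute 125.
Sauce base cannot begin until mise en place (finishes minute 90). It runs from minute 90 to 90 + 55 = minute 145.
Stock waits on mise en place (finishes minute 90), so it starts at minute 90 and finishes at 90 + 58 = minute 148.
For protein sear: stock (finishes minute 148); the braise (finishes minute 125). Taking the maximum gives a start of minute 148, and it finishes at 148 + 10 = minute 158.
Sauce reduction has to wait for protein sear (finishes minute 158); sauce base (finishes minute 145). The latest of these is minute 158, so sauce reduction runs minute 158 to 158 + 45 = minute 203.
After sauce reduction (finishes minute 203), starch cooking can start at minute 203 and finishes at minute 252.
The earliest everything can be done is minute 252, which is after the deadline of 244, so it is not possible.

No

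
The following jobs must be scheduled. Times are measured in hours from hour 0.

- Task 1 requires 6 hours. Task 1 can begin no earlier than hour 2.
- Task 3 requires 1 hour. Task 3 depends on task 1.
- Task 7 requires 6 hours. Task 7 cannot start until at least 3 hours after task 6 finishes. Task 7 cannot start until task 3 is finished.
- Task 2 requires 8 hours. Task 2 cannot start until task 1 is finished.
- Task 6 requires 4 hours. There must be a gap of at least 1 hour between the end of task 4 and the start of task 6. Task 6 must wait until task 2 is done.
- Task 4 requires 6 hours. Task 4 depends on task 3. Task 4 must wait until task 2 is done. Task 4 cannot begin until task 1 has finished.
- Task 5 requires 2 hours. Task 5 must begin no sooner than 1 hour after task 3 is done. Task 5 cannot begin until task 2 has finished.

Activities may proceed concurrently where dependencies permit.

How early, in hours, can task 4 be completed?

Task 1 cannot begin until its own release at hour 2. It runs from hour 2 to 2 + 6 = hour 8.
Task 3 waits on task 1 (finishes hour 8), so it starts at hour 8 and finishes at 8 + 1 = hour 9.
After task 1 (finishes hour 8), task 2 can start at hour 8 and finishes at hour 16.
For task 4: task 3 (finishes hour 9); task 2 (finishes hour 16); task 1 (finishes hour 8). Taking the maximum gives a start of hour 16, and it finishes at 16 + 6 = hour 22.

22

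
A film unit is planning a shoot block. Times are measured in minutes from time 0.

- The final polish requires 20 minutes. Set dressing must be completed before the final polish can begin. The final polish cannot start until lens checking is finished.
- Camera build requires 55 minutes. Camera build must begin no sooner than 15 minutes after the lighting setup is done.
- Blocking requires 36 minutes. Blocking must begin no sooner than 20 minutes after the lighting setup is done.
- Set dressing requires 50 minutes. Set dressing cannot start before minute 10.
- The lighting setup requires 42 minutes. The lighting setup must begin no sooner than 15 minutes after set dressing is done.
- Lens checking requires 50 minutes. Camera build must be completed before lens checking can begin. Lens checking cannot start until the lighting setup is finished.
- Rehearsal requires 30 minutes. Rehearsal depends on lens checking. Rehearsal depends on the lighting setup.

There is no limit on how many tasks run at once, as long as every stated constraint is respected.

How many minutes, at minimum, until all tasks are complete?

267

Set dressing waits on its own release at minute 10, so it starts at minute 10 and finishes at 10 + 50 = minute 60.
The lighting setup waits on set dressing (finishes minute 60, plus 15-minute gap → minute 75), so it starts at minute 75 and finishes at 75 + 42 = minute 117.
Blocking cannot begin until the lighting setup (finishes minute 117, plus 20-minute gap → minute 137). It runs from minute 137 to 137 + 36 = minute 173.
Camera build waits on the lighting setup (finishes minute 117, plus 15-minute gap → minute 132), so it starts at minute 132 and finishes at 132 + 55 = minute 187.
Lens checking has to wait for camera build (finishes minute 187); the lighting setup (finishes minute 117). The latest of these is minute 187, so lens checking runs minute 187 to 187 + 50 = minute 237.
For the final polish: set dressing (finishes minute 60); lens checking (finishes minute 237). Taking the maximum gives a start of minute 237, and it finishes at 237 + 20 = minute 257.
For rehearsal: lens checking (finishes minute 237); the lighting setup (finishes minute 117). Taking the maximum gives a start of minute 237, and it finishes at 237 + 30 = minute 267.
All tasks are finished once the last one completes. Finish times: Set dressing at 60, The lighting setup at 117, Camera build at 187, Lens checking at 237, Blocking at 173, Rehearsal at 267, The final polish at 257. The latest is minute 267.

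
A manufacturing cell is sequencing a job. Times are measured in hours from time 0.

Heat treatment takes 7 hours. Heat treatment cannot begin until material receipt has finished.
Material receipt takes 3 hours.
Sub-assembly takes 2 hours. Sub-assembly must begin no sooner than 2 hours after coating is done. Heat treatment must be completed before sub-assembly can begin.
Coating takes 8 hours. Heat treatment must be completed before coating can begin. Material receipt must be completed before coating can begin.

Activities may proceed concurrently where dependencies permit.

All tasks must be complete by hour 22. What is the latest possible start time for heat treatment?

3

Sub-assembly has no dependents, so it just needs to finish by hour 22. Starting by 22 − 2 = hour 20 achieves that.
Coating has to be done before sub-assembly (must start by hour 20, minus 2-hour gap → hour 18). That means finishing by hour 18, i.e. starting by 18 − 8 = hour 10.
Heat treatment must finish in time for coating (must start by hour 10); sub-assembly (must start by hour 20). The tightest is hour 10, so heat treatment must start by 10 − 7 = hour 3.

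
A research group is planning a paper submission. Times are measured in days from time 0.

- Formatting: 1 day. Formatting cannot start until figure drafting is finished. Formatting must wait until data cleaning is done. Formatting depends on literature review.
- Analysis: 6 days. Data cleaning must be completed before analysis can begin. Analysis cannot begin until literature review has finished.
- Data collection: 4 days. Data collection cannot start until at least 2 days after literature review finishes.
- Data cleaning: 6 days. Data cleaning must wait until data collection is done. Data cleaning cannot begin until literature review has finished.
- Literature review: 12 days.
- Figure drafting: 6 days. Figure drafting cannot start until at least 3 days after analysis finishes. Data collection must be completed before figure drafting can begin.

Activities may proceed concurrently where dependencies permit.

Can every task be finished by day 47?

Yes

Literature review can start immediately at day 0; it finishes at day 12.
Data collection cannot begin until literature review (finishes day 12, plus 2-day gap → day 14). It runs from day 14 to 14 + 4 = day 18.
For data cleaning: data collection (finishes day 18); literature review (finishes day 12). Taking the maximum gives a start of day 18, and it finishes at 18 + 6 = day 24.
Analysis has to wait for data cleaning (finishes day 24); literature review (finishes day 12). The latest of these is day 24, so analysis runs day 24 to 24 + 6 = day 30.
Figure drafting cannot start until analysis (finishes day 30, plus 3-day gap → day 33); data collection (finishes day 18). The controlling bound is day 33, so figure drafting finishes at 33 + 6 = day 39.
Formatting cannot start until figure drafting (finishes day 39); data cleaning (finishes day 24); literature review (finishes day 12). The controlling bound is day 39, so formatting finishes at 39 + 1 = day 40.
Every task is finished by day 40, which is no later than the deadline of 47, so the schedule is feasible.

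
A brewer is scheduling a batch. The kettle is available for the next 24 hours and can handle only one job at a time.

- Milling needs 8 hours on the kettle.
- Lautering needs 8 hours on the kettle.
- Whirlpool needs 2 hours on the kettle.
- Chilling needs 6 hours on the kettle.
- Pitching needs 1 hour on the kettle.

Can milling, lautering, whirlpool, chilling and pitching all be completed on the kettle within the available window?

Running back to back, the jobs need 8 + 8 + 2 + 6 + 1 = 25 hours on the kettle.
Since 25 > 24, they cannot all fit.

No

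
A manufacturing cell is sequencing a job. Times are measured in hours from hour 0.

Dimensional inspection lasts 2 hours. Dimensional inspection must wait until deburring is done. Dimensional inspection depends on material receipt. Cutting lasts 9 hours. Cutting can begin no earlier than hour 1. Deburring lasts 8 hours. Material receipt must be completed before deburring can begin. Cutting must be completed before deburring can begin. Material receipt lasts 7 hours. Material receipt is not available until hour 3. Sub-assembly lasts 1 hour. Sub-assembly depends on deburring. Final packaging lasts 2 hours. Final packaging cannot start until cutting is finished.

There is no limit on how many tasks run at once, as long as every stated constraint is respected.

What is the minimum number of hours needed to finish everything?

20

Cutting waits on its own release at hour 1, so it starts at hour 1 and finishes at 1 + 9 = hour 10.
After cutting (finishes hour 10), final packaging can start at hour 10 and finishes at hour 12.
Material receipt cannot begin until its own release at hour 3. It runs from hour 3 to 3 + 7 = hour 10.
Deburring cannot start until material receipt (finishes hour 10); cutting (finishes hour 10). The controlling bound is hour 10, so deburring finishes at 10 + 8 = hour 18.
Sub-assembly waits on deburring (finishes hour 18), so it starts at hour 18 and finishes at 18 + 1 = hour 19.
For dimensional inspection: deburring (finishes hour 18); material receipt (finishes hour 10). Taking the maximum gives a start of hour 18, and it finishes at 18 + 2 = hour 20.
All tasks are finished once the last one completes. Finish times: Material receipt at 10, Cutting at 10, Deburring at 18, Dimensional inspection at 20, Sub-assembly at 19, Final packaging at 12. The latest is hour 20.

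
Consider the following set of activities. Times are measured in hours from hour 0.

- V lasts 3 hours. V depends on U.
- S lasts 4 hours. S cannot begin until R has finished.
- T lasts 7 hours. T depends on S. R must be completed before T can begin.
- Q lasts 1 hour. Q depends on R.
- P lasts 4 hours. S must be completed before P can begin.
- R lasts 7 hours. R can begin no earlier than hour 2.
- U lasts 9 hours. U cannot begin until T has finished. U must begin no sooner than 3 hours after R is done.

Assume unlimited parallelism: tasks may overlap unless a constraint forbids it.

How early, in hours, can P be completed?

17

R waits on its own release at hour 2, so it starts at hour 2 and finishes at 2 + 7 = hour 9.
After R (finishes hour 9), S can start at hour 9 and finishes at hour 13.
P waits on S (finishes hour 13), so it starts at hour 13 and finishes at 13 + 4 = hour 17.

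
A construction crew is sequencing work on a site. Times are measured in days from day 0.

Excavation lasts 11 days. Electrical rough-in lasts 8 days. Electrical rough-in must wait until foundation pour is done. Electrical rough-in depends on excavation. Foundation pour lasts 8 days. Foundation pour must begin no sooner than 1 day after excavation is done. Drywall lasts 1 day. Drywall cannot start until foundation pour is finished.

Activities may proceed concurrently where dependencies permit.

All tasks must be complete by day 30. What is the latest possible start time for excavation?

2

Nothing follows electrical rough-in; the deadline of day 30 is its only limit. It must start by 30 − 8 = day 22.
Nothing follows drywall; the deadline of day 30 is its only limit. It must start by 30 − 1 = day 29.
Foundation pour has several dependents: electrical rough-in (must start by day 22); drywall (must start by day 29). The earliest of those limits is day 22, so foundation pour must start by 22 − 8 = day 14.
Excavation feeds foundation pour (must start by day 14, minus 1-day gap → day 13); electrical rough-in (must start by day 22). Taking the minimum, excavation must finish by day 13 and start by 13 − 11 = day 2.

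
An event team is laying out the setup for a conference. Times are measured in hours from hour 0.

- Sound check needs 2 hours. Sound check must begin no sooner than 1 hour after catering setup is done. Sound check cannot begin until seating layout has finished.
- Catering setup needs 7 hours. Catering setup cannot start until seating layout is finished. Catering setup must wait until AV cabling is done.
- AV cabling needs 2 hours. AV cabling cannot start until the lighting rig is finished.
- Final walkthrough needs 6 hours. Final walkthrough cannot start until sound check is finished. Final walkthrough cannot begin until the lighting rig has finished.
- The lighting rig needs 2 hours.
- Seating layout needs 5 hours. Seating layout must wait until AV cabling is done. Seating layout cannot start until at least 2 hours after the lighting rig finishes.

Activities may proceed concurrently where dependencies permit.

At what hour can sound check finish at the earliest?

19

Nothing blocks the lighting rig, so it runs from hour 0 to hour 2.
After the lighting rig (finishes hour 2), AV cabling can start at hour 2 and finishes at hour 4.
For seating layout: AV cabling (finishes hour 4); the lighting rig (finishes hour 2, plus 2-hour gap → hour 4). Taking the maximum gives a start of hour 4, and it finishes at 4 + 5 = hour 9.
Catering setup needs all of seating layout (finishes hour 9); AV cabling (finishes hour 4). That puts its earliest start at hour 9; it finishes at 9 + 7 = hour 16.
Sound check needs all of catering setup (finishes hour 16, plus 1-hour gap → hour 17); seating layout (finishes hour 9). That puts its earliest start at hour 17; it finishes at 17 + 2 = hour 19.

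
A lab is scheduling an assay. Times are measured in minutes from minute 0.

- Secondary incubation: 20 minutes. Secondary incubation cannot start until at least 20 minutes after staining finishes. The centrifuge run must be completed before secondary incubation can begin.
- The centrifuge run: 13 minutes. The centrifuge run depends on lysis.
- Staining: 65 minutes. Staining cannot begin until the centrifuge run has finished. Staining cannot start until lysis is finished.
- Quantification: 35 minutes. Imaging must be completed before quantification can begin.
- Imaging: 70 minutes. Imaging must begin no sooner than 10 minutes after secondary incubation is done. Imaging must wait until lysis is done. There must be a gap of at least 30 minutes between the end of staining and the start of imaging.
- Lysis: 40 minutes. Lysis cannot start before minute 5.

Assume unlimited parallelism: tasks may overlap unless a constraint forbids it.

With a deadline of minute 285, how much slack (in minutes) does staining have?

Lysis cannot begin until its own release at minute 5. It runs from minute 5 to 5 + 40 = minute 45.
After lysis (finishes minute 45), the centrifuge run can start at minute 45 and finishes at minute 58.
Staining has to wait for the centrifuge run (finishes minute 58); lysis (finishes minute 45). The latest of these is minute 58, so staining runs minute 58 to 58 + 65 = minute 123.

Working backward from the deadline:
Nothing follows quantification; the deadline of minute 285 is its only limit. It must start by 285 − 35 = minute 250.
Since quantification (must start by minute 250) depends on it, imaging must finish by minute 250. Backing off its 70-minute duration gives a latest start of minute 180.
Secondary incubation must finish before imaging (must start by minute 180, minus 10-minute gap → minute 170). With a 20-minute duration, secondary incubation must start by 170 − 20 = minute 150.
Staining feeds secondary incubation (must start by minute 150, minus 20-minute gap → minute 130); imaging (must start by minute 180, minus 30-minute gap → minute 150). Taking the minimum, staining must finish by minute 130 and start by 130 − 65 = minute 65.
So staining can start as early as minute 58 and as late as minute 65, giving 65 − 58 = 7 minutes of slack.

7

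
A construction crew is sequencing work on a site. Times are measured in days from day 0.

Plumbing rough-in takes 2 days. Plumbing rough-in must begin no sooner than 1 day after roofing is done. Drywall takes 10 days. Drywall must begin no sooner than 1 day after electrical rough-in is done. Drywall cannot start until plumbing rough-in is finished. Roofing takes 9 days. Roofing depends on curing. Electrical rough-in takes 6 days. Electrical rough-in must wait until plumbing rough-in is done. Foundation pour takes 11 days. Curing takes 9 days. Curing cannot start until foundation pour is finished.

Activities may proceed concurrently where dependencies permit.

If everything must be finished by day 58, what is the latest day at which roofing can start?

29

Drywall must finish by day 58; it takes 10 days, so it must start by 58 − 10 = day 48.
Since drywall (must start by day 48, minus 1-day gap → day 47) depends on it, electrical rough-in must finish by day 47. Backing off its 6-day duration gives a latest start of day 41.
Plumbing rough-in must finish in time for electrical rough-in (must start by day 41); drywall (must start by day 48). The tightest is day 41, so plumbing rough-in must start by 41 − 2 = day 39.
Since plumbing rough-in (must start by day 39, minus 1-day gap → day 38) depends on it, roofing must finish by day 38. Backing off its 9-day duration gives a latest start of day 29.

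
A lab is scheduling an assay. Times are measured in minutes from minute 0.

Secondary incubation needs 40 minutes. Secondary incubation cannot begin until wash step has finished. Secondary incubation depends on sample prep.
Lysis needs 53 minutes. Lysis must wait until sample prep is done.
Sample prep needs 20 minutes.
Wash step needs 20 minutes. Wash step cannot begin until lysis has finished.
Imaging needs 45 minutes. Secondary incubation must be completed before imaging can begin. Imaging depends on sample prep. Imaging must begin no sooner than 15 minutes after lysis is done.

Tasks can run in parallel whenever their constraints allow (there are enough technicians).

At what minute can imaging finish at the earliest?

Sample prep can start immediately at minute 0; it finishes at minute 20.
Lysis waits on sample prep (finishes minute 20), so it starts at minute 20 and finishes at 20 + 53 = minute 73.
Wash step cannot begin until lysis (finishes minute 73). It runs from minute 73 to 73 + 20 = minute 93.
Secondary incubation has to wait for wash step (finishes minute 93); sample prep (finishes minute 20). The latest of these is minute 93, so secondary incubation runs minute 93 to 93 + 40 = minute 133.
Imaging needs all of secondary incubation (finishes minute 133); sample prep (finishes minute 20); lysis (finishes minute 73, plus 15-minute gap → minute 88). That puts its earliest start at minute 133; it finishes at 133 + 45 = minute 178.

178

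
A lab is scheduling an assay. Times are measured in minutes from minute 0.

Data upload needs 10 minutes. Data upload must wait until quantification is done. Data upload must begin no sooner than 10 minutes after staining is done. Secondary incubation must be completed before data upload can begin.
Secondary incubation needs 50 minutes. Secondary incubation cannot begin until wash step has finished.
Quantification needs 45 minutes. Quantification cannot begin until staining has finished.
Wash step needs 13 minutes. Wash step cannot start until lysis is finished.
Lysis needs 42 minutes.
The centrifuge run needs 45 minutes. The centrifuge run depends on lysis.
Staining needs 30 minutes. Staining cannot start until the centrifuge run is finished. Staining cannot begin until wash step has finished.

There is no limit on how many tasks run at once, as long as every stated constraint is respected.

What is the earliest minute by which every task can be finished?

Lysis has no prerequisites, so it starts at minute 0 and finishes at minute 42.
Wash step cannot begin until lysis (finishes minute 42). It runs from minute 42 to 42 + 13 = minute 55.
Secondary incubation waits on wash step (finishes minute 55), so it starts at minute 55 and finishes at 55 + 50 = minute 105.
After lysis (finishes minute 42), the centrifuge run can start at minute 42 and finishes at minute 87.
Staining needs all of the centrifuge run (finishes minute 87); wash step (finishes minute 55). That puts its earliest start at minute 87; it finishes at 87 + 30 = minute 117.
After staining (finishes minute 117), quantification can start at minute 117 and finishes at minute 162.
Data upload cannot start until quantification (finishes minute 162); staining (finishes minute 117, plus 10-minute gap → minute 127); secondary incubation (finishes minute 105). The controlling bound is minute 162, so data upload finishes at 162 + 10 = minute 172.
All tasks are finished once the last one completes. Finish times: Lysis at 42, The centrifuge run at 87, Wash step at 55, Staining at 117, Secondary incubation at 105, Quantification at 162, Data upload at 172. The latest is minute 172.

172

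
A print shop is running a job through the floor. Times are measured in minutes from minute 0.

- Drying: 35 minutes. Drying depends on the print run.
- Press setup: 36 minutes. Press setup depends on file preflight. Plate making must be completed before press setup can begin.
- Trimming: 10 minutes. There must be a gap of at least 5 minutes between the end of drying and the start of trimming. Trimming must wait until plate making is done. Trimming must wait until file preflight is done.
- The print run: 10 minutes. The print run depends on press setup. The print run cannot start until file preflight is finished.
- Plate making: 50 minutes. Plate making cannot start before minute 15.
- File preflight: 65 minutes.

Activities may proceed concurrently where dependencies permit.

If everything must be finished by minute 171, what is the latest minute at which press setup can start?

Nothing follows trimming; the deadline of minute 171 is its only limit. It must start by 171 − 10 = minute 161.
Drying must finish before trimming (must start by minute 161, minus 5-minute gap → minute 156). With a 35-minute duration, drying must start by 156 − 35 = minute 121.
Since drying (must start by minute 121) depends on it, the print run must finish by minute 121. Backing off its 10-minute duration gives a latest start of minute 111.
Since the print run (must start by minute 111) depends on it, press setup must finish by minute 111. Backing off its 36-minute duration gives a latest start of minute 75.

75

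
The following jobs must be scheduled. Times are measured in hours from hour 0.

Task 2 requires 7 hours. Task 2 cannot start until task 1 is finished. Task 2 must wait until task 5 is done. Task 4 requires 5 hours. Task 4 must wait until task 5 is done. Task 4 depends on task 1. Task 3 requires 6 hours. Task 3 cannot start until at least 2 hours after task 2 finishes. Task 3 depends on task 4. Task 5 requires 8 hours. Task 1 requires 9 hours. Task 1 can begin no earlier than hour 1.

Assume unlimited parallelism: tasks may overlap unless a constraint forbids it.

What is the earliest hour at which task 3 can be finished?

25

Task 5 has no prerequisites, so it starts at hour 0 and finishes at hour 8.
After its own release at hour 1, task 1 can start at hour 1 and finishes at hour 10.
Task 4 cannot start until task 5 (finishes hour 8); task 1 (finishes hour 10). The controlling bound is hour 10, so task 4 finishes at 10 + 5 = hour 15.
For task 2: task 1 (finishes hour 10); task 5 (finishes hour 8). Taking the maximum gives a start of hour 10, and it finishes at 10 + 7 = hour 17.
Task 3 needs all of task 2 (finishes hour 17, plus 2-hour gap → hour 19); task 4 (finishes hour 15). That puts its earliest start at hour 19; it finishes at 19 + 6 = hour 25.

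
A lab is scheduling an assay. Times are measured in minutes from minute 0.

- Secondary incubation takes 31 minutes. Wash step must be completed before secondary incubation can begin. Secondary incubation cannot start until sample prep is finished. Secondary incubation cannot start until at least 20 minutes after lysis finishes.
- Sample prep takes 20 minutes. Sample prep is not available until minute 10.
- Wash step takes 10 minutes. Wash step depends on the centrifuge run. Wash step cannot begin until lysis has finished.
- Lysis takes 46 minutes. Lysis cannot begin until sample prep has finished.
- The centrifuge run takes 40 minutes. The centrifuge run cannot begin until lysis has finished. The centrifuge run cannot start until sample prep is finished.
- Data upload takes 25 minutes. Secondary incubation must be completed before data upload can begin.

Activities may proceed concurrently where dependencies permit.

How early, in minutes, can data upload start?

After its own release at minute 10, sample prep can start at minute 10 and finishes at minute 30.
After sample prep (finishes minute 30), lysis can start at minute 30 and finishes at minute 76.
For the centrifuge run: lysis (finishes minute 76); sample prep (finishes minute 30). Taking the maximum gives a start of minute 76, and it finishes at 76 + 40 = minute 116.
Wash step needs all of the centrifuge run (finishes minute 116); lysis (finishes minute 76). That puts its earliest start at minute 116; it finishes at 116 + 10 = minute 126.
Secondary incubation has to wait for wash step (finishes minute 126); sample prep (finishes minute 30); lysis (finishes minute 76, plus 20-minute gap → minute 96). The latest of these is minute 126, so secondary incubation runs minute 126 to 126 + 31 = minute 157.
Data upload waits on secondary incubation (finishes minute 157), so the earliest it can start is minute 157.

157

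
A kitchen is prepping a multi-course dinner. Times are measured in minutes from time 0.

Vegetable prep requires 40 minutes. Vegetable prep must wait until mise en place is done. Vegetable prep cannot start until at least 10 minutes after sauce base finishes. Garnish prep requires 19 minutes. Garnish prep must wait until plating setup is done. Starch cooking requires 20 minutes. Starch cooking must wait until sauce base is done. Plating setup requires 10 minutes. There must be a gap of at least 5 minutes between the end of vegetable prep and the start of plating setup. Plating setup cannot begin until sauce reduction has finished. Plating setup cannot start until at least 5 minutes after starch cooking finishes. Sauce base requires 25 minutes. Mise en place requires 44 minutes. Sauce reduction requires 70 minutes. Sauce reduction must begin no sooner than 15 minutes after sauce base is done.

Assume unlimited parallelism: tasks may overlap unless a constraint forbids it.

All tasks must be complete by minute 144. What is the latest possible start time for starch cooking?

90

Garnish prep must finish by minute 144; it takes 19 minutes, so it must start by 144 − 19 = minute 125.
Plating setup feeds into garnish prep (must start by minute 125); so plating setup must finish by minute 125 and therefore start by minute 115.
Starch cooking has to be done before plating setup (must start by minute 115, minus 5-minute gap → minute 110). That means finishing by minute 110, i.e. starting by 110 − 20 = minute 90.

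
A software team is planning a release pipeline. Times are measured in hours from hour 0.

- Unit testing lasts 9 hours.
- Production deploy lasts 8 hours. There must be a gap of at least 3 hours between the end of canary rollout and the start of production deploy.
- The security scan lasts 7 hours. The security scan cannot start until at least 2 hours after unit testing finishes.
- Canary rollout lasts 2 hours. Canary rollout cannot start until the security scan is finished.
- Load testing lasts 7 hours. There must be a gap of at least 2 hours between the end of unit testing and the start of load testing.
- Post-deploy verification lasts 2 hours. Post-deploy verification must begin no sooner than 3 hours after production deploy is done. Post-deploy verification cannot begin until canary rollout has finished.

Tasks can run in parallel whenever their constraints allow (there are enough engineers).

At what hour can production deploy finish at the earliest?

31

Unit testing has no prerequisites, so it starts at hour 0 and finishes at hour 9.
The security scan waits on unit testing (finishes hour 9, plus 2-hour gap → hour 11), so it starts at hour 11 and finishes at 11 + 7 = hour 18.
Canary rollout waits on the security scan (finishes hour 18), so it starts at hour 18 and finishes at 18 + 2 = hour 20.
Production deploy waits on canary rollout (finishes hour 20, plus 3-hour gap → hour 23), so it starts at hour 23 and finishes at 23 + 8 = hour 31.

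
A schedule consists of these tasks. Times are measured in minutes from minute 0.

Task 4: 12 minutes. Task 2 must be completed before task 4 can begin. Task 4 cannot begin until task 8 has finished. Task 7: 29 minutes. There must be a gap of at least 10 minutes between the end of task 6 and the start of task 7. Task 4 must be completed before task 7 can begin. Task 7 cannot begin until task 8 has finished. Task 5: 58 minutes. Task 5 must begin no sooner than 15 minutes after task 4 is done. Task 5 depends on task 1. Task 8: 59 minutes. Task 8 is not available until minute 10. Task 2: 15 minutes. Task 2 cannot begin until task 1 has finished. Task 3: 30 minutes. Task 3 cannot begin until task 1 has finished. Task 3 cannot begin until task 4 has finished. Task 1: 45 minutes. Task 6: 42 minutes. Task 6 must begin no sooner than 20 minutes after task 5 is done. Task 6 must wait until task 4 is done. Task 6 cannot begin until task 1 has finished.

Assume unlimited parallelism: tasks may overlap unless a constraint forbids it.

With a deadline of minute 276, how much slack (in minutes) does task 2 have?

Nothing blocks task 1, so it runs from minute 0 to minute 45.
After task 1 (finishes minute 45), task 2 can start at minute 45 and finishes at minute 60.

Working backward from the deadline:
Task 3 has no dependents, so it just needs to finish by minute 276. Starting by 276 − 30 = minute 246 achieves that.
To finish by minute 276, task 7 (duration 29) must start no later than minute 247.
Task 6 must finish before task 7 (must start by minute 247, minus 10-minute gap → minute 237). With a 42-minute duration, task 6 must start by 237 − 42 = minute 195.
Since task 6 (must start by minute 195, minus 20-minute gap → minute 175) depends on it, task 5 must finish by minute 175. Backing off its 58-minute duration gives a latest start of minute 117.
Task 4 feeds task 3 (must start by minute 246); task 5 (must start by minute 117, minus 15-minute gap → minute 102); task 6 (must start by minute 195); task 7 (must start by minute 247). Taking the minimum, task 4 must finish by minute 102 and start by 102 − 12 = minute 90.
Task 2 has to be done before task 4 (must start by minute 90). That means finishing by minute 90, i.e. starting by 90 − 15 = minute 75.
So task 2 can start as early as minute 45 and as late as minute 75, giving 75 − 45 = 30 minutes of slack.

30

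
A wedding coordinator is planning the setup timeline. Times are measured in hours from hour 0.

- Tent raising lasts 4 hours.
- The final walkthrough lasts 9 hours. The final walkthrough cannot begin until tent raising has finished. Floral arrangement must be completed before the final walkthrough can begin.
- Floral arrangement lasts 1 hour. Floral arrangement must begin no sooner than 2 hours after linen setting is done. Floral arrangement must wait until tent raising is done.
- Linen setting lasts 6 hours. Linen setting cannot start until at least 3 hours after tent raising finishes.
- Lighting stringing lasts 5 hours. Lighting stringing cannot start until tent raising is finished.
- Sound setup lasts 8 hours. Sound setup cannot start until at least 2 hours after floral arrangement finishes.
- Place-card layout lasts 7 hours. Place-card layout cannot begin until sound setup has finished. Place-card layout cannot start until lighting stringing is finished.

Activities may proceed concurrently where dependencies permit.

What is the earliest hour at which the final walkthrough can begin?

Nothing blocks tent raising, so it runs from hour 0 to hour 4.
Linen setting cannot begin until tent raising (finishes hour 4, plus 3-hour gap → hour 7). It runs from hour 7 to 7 + 6 = hour 13.
Floral arrangement needs all of linen setting (finishes hour 13, plus 2-hour gap → hour 15); tent raising (finishes hour 4). That puts its earliest start at hour 15; it finishes at 15 + 1 = hour 16.
The final walkthrough waits on tent raising (finishes hour 4); floral arrangement (finishes hour 16). The latest of these is hour 16, which is the earliest the final walkthrough can start.

16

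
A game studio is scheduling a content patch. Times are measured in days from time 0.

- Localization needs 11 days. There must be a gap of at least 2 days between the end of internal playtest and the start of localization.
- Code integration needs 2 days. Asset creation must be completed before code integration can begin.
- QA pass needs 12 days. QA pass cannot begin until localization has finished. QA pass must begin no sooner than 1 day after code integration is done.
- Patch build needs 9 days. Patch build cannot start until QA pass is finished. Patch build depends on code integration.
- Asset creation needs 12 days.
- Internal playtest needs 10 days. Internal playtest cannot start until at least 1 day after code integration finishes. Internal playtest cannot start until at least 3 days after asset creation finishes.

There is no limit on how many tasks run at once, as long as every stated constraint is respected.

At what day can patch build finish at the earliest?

59

Asset creation can start immediately at day 0; it finishes at day 12.
Code integration waits on asset creation (finishes day 12), so it starts at day 12 and finishes at 12 + 2 = day 14.
Internal playtest has to wait for code integration (finishes day 14, plus 1-day gap → day 15); asset creation (finishes day 12, plus 3-day gap → day 15). The latest of these is day 15, so internal playtest runs day 15 to 15 + 10 = day 25.
Localization cannot begin until internal playtest (finishes day 25, plus 2-day gap → day 27). It runs from day 27 to 27 + 11 = day 38.
QA pass cannot start until localization (finishes day 38); code integration (finishes day 14, plus 1-day gap → day 15). The controlling bound is day 38, so QA pass finishes at 38 + 12 = day 50.
For patch build: QA pass (finishes day 50); code integration (finishes day 14). Taking the maximum gives a start of day 50, and it finishes at 50 + 9 = day 59.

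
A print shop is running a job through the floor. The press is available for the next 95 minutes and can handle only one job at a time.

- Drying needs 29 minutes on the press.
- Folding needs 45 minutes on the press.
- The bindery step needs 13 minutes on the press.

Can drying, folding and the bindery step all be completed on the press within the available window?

Yes

Running back to back, the jobs need 29 + 45 + 13 = 87 minutes on the press.
Since 87 ≤ 95, they fit within the window.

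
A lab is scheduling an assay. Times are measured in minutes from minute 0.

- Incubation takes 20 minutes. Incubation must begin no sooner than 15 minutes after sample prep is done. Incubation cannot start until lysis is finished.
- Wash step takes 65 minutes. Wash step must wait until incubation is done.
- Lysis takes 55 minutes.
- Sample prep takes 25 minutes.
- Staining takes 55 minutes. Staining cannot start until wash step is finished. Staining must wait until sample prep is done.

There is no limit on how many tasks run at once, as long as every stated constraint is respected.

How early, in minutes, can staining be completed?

Lysis can start immediately at minute 0; it finishes at minute 55.
Nothing blocks sample prep, so it runs from minute 0 to minute 25.
Incubation cannot start until sample prep (finishes minute 25, plus 15-minute gap → minute 40); lysis (finishes minute 55). The controlling bound is minute 55, so incubation finishes at 55 + 20 = minute 75.
Wash step cannot begin until incubation (finishes minute 75). It runs from minute 75 to 75 + 65 = minute 140.
Staining has to wait for wash step (finishes minute 140); sample prep (finishes minute 25). The latest of these is minute 140, so staining runs minute 140 to 140 + 55 = minute 195.

195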